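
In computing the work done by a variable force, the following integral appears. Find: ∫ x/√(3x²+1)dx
Let u=3x²+1, du=6x dx
∫ (1/6)·u^(-1/2) du=√u/3+C

Answer: √(3x²+1)/3+C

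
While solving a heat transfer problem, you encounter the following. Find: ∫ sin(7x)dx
Using substitution u = 7x: ∫ sin(u) du/7 = -cos(u)/7 + C

Answer: (-1/7)cos(7x) + C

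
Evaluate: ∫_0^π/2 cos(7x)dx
Antiderivative: sin(7x)/7
Evaluate at bounds: [sin(7·π/2)/7] - [sin(7·0)/7]
=((-1) - (0))/7=-1/7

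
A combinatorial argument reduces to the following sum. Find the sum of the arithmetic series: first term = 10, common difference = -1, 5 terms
Last term: a_n = 10+(5-1)·-1 = 6
Sum = n(a_1+a_n)/2 = 5(10+6)/2 = 40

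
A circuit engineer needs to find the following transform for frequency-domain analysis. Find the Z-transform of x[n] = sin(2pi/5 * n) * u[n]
Z{sin(w0*n)*u[n]}=z*sin(w0)/(z^2-2z*cos(w0)+1)
With w0=2pi/5: X(z)=z*sin(2pi/5)/(z^2-2z*cos(2pi/5)+1)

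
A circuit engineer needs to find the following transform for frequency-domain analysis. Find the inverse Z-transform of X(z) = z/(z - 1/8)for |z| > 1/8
Standard pair: z/(z-a) <-> a^n*u[n] for causal signals
With a=1/8: x[n]=(1/8)^n*u[n]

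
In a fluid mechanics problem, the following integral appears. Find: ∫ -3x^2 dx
Using power rule: ∫ -3x^2 dx = -3/3 x^3 + C = -x^3 + C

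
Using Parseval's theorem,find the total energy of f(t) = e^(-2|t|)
Parseval's theorem: E=integral |f(t)|^2 dt=(1/2pi) integral |F(omega)|^2 domega
E=integral_{-inf}^{inf} e^(-4|t|) dt=2 * integral_0^inf e^(-4t) dt=2/(2 * 2)=1/2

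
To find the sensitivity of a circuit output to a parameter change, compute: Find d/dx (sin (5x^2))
Chain rule: d/dx[sin(u)]=cos(u)·u' where u=5x^2
u'=10x

Answer: 10x·cos(5x^2)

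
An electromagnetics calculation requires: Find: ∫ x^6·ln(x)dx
By parts: u=ln(x), dv=x^6 dx
du=1/x dx, v=x^7/7
=x^7·ln(x)/7 - ∫ x^6/7 dx
=x^7·ln(x)/7 - x^7/49+C

Answer: x^7(ln(x)/7-1/49)+C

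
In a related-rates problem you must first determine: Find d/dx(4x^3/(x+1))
Quotient rule: (f/g)' = (f'g - fg')/g²
f = 4x^3, f' = 12x^2
g = x + 1, g' = 1

Answer: (12x^2·(x + 1) - 4x^3)/(x + 1)²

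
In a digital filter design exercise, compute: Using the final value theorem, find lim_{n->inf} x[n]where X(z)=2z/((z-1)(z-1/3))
Final value theorem: lim x[n]=lim_{z->1} (z-1)*X(z)
(z-1)*X(z)=2z/(z-1/3)
As z->1: 2/(1 - 1/3)=2/(2/3)=3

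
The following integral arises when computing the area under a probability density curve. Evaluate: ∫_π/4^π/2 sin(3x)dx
Antiderivative: -cos(3x)/3
Evaluate at bounds: [-cos(3·π/2)/3] - [-cos(3·π/4)/3]
= (-(0) + (-√2/2))/3 = -√2/6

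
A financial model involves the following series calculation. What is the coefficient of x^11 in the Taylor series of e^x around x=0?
Taylor series of e^x = Σ x^n/n!
Coefficient of x^11 = 1/11! = 1/39916800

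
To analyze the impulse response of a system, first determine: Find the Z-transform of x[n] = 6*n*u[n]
Z{n * u[n]}=z/(z-1)^2
By linearity: Z{6 * n * u[n]}=6z/(z-1)^2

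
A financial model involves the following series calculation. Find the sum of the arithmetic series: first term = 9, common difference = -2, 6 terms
Last term: a_n = 9+(6-1)·-2 = -1
Sum = n(a_1+a_n)/2 = 6(9+(-1))/2 = 24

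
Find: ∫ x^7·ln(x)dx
By parts: u=ln(x), dv=x^7 dx
du=1/x dx, v=x^8/8
=x^8·ln(x)/8 - ∫ x^7/8 dx
=x^8·ln(x)/8 - x^8/64 + C

Answer: x^8(ln(x)/8 - 1/64) + C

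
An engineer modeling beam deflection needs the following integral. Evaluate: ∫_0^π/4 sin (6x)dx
Antiderivative: -cos(6x)/6
Evaluate at bounds: [-cos(6·π/4)/6] - [-cos(6·0)/6]
=(-(0)+(1))/6=1/6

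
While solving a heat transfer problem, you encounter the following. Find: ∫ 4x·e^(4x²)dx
Let u = 4x², du = 8x dx
∫ (1/2)e^u du = e^u/2+C

Answer: e^(4x²)/2+C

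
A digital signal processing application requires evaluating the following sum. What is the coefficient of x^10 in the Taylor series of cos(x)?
cos(x)=Σ (-1)^k x^(2k)/(2k)!
For x^10: (-1)^5/10!=-1/3628800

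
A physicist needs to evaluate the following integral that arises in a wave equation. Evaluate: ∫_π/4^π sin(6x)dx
Antiderivative: -cos(6x)/6
Evaluate at bounds: [-cos(6·π)/6] - [-cos(6·π/4)/6]
=(-(1) + (0))/6=-1/6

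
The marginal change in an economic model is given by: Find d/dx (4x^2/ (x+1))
Quotient rule: (f/g)' = (f'g - fg')/g²
f = 4x^2, f' = 8x
g = x+1, g' = 1

Answer: (8x·(x+1)-4x^2)/(x+1)²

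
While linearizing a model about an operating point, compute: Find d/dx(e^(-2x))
Chain rule: d/dx[e^u] = e^u · u' where u = -2x
u' = -2

Answer: -2·e^(-2x)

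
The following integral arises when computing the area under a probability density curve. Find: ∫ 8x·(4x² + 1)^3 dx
Let u=4x²+1, du=8x dx
∫ u^3 du=u^4/4+C

Answer: (4x²+1)^4/4+C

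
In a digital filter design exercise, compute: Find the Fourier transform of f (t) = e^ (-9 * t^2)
The Fourier transform of a Gaussian e^(-a*t^2) is sqrt(pi/a)*e^(-omega^2/(4a)).
With a = 9: F(omega) = sqrt(pi)/3*e^(-omega^2/36)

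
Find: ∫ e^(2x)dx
Since d/dx[e^(2x)] = 2e^(2x), we get 1/2 e^(2x) + C

Answer: (1/2)e^(2x) + C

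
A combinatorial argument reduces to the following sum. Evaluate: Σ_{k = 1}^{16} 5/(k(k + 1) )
Partial fractions: 5/(k(k + 1))=5/k - 5/(k + 1)
Telescoping sum: 5(1 - 1/17)=5·16/17

Answer: 80/17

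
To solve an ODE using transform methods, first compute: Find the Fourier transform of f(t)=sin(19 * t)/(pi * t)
sin(W * t)/(pi * t) = (W/pi) * sinc(W * t/pi) is the impulse response of the ideal low-pass filter with cutoff W (here W = 19).
Its Fourier transform is a rectangular function:
F(omega) = 1 for |omega| < 19, 0 otherwise

Answer: rect(omega/38) [i.e., 1 for |omega| < 19, 0 otherwise]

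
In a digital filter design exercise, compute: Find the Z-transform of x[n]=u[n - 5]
Using the time-shift property: Z{u[n-5]}=z^(-5) * z/(z-1)
=z^(-4)/(z-1)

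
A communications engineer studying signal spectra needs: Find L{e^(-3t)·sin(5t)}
First shifting: L{e^(at)f(t)} = F(s-a)
L{sin(5t)} = 5/(s² + 25)
Shift: 5/((s + 3)² + 25)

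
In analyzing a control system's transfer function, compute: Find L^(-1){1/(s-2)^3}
L^(-1){1/(s-a)^n}=t^(n-1)·e^(at)/(n-1)!
Here a=2, n=3: t^2·e^(2t)/2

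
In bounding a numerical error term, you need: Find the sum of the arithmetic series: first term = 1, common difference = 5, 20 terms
Last term: a_n=1 + (20 - 1)·5=96
Sum=n(a_1 + a_n)/2=20(1 + 96)/2=970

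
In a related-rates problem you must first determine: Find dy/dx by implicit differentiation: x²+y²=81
Differentiate both sides: 2x + 2y·(dy/dx)=0
Solve: dy/dx=-2x/(2y)=-x/y

Answer: dy/dx=-x/y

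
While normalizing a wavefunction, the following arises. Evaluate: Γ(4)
Γ(n)=(n-1)! for positive integers
Γ(4)=3!=6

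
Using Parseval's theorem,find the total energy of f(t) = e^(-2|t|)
Parseval's theorem: E = integral |f(t)|^2 dt = (1/2pi) integral |F(omega)|^2 domega
E = integral_{-inf}^{inf} e^(-4|t|) dt = 2*integral_0^inf e^(-4t) dt = 2/(2*2) = 1/2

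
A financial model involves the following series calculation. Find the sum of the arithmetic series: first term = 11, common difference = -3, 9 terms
Last term: a_n = 11+(9-1)·-3 = -13
Sum = n(a_1+a_n)/2 = 9(11+(-13))/2 = -9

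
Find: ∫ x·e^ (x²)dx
Let u = x², du = 2x dx
∫ (1/2)e^u du = e^u/2 + C

Answer: e^(x²)/2 + C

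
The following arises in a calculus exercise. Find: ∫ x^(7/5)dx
Power rule: ∫ x^(7/5) dx=x^(12/5)/(12/5)+C

Answer: (5/12)·x^(12/5)+C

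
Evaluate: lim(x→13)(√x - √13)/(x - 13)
Multiply by conjugate (√x + √13)/(√x + √13):
=(x - 13)/((x - 13)(√x + √13))=1/(√x + √13)
As x → 13: 1/(2√13)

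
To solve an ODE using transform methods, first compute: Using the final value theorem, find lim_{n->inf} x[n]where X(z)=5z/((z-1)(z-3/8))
Final value theorem: lim x[n]=lim_{z->1} (z-1)*X(z)
(z-1)*X(z)=5z/(z-3/8)
As z->1: 5/(1-3/8)=5/(5/8)=8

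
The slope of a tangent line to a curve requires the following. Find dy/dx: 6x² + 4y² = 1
Differentiate: 12x + 8y·(dy/dx) = 0
dy/dx = -12x/(8y) = -(3/2)·(x/y)

Answer: dy/dx = -(3/2)·(x/y)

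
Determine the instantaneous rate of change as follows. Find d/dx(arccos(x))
d/dx[arccos(u)] = -u'/√(1-u²), u = x, u' = 1

Answer: -1/√(1-x²)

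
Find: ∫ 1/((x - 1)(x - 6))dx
Partial fractions: 1/((x-1)(x-6))=A/(x-1)+B/(x-6)
A=-1/5, B=1/5
∫ [-1/5· 1/(x-1)+1/5· 1/(x-6)] dx
=(1/5)[ln|x-6| - ln|x-1|]+C

Answer: (1/5)·ln|(x-6)/(x-1)|+C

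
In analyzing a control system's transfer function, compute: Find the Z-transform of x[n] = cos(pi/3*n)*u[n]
Z{cos(w0*n)*u[n]}=z(z - cos(w0))/(z^2 - 2z*cos(w0) + 1)
With w0=pi/3: X(z)=z(z - cos(pi/3))/(z^2 - 2z*cos(pi/3) + 1)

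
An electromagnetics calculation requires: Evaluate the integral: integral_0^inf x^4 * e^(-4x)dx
This is a Gamma integral. Substitute u = 4x (du = 4 dx):
integral_0^inf x^4*e^(-4x) dx = (1/4^5) integral_0^inf u^4*e^(-u) du
= Gamma(5)/4^5 = 4!/4^5 = 24/1024

Answer: 3/128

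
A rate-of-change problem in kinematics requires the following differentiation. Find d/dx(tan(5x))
Chain rule: d/dx[tan(u)] = sec²(u)·u' where u = 5x
u' = 5

Answer: 5·sec²(5x)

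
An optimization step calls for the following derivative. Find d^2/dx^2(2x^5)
Apply power rule 2 times:
d^1: 10x^4
d^2: 40x^3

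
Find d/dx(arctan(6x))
d/dx[arctan(u)] = u'/(1+u²), u = 6x, u' = 6

Answer: 6/(1+36x²)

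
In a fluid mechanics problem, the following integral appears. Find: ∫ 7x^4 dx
Using power rule: ∫ 7x^4 dx = 7/5 x^5 + C = (7/5)x^5 + C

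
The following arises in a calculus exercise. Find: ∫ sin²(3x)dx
Using identity sin²(u) = (1 - cos(2u))/2:
∫ (1 - cos(6x))/2 dx = x/2 - sin(6x)/12 + C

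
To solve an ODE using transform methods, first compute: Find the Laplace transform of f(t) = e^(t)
L{e^(at)}=1/(s-a)
L{e^(t)}=1/(s-1)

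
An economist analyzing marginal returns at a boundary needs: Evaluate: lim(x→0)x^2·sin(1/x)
Squeeze theorem: -|x^2| ≤ x^2·sin(1/x) ≤ |x^2|
Since x^2 → 0 as x → 0, by squeeze theorem the limit is 0

Answer: 0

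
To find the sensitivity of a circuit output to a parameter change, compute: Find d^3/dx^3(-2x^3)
Apply power rule 3 times:
d^1: -6x^2
d^2: -12x
d^3: -12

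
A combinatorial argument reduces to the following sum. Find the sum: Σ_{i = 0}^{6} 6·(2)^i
Geometric series: S=a(1 - r^n)/(1 - r)
a=6, r=2, n=7
S=6(1 - 128)/-1=762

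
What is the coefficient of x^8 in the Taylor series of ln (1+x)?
ln(1+x) = Σ (-1)^(n+1) x^n/n
Coefficient of x^8 = (-1)^9/8 = -1/8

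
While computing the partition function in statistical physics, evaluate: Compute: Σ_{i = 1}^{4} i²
Using formula: Σ i^2=n(n+1)(2n+1)/6=4·5·9/6=30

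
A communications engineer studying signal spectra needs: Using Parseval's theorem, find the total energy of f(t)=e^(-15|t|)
Parseval's theorem: E = integral |f(t)|^2 dt = (1/2pi) integral |F(omega)|^2 domega
E = integral_{-inf}^{inf} e^(-30|t|) dt = 2 * integral_0^inf e^(-30t) dt = 2/(2 * 15) = 1/15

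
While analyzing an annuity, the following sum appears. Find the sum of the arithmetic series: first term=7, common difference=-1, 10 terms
Last term: a_n=7 + (10 - 1)·-1=-2
Sum=n(a_1 + a_n)/2=10(7 + (-2))/2=25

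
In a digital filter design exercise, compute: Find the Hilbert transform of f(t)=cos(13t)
The Hilbert transform shifts each frequency component by -pi/2.
H{cos(wt)} = sin(wt)
With w = 13: H{cos(13t)} = sin(13t)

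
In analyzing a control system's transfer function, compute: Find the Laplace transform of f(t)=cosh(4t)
L{cosh(at)} = s/(s²-a²)
L{cosh(4t)} = s/(s²-16)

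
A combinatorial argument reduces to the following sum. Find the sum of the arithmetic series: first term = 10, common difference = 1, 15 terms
Last term: a_n=10+(15-1)·1=24
Sum=n(a_1+a_n)/2=15(10+24)/2=255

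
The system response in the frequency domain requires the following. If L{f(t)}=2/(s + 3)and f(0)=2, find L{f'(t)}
L{f'(t)}=s·F(s) - f(0)=2s/(s + 3) - 2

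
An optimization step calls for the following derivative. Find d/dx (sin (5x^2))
Chain rule: d/dx[sin(u)]=cos(u)·u' where u=5x^2
u'=10x

Answer: 10x·cos(5x^2)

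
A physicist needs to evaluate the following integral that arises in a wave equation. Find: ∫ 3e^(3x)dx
Since d/dx[e^(3x)]=3e^(3x), we get 1 e^(3x)+C

Answer: e^(3x)+C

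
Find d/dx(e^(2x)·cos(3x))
Product rule: (fg)' = f'g+fg'
f = e^(2x), f' = 2·e^(2x)
g = cos(3x), g' = -3·sin(3x)

Answer: 2·e^(2x)·cos(3x)-3·e^(2x)·sin(3x)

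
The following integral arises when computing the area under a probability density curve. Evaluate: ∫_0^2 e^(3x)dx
Antiderivative: (1/3)e^(3x)
Evaluate: (1/3)(e^6-1)

Answer: (e^6-1)/3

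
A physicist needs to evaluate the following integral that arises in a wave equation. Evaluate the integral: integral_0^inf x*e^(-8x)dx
This is a Gamma integral. Substitute u=8x (du=8 dx):
integral_0^inf x*e^(-8x) dx=(1/8^2) integral_0^inf u^1*e^(-u) du
=Gamma(2)/8^2=1!/8^2=1/64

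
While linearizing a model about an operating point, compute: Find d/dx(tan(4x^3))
Chain rule: d/dx[tan(u)]=sec²(u)·u' where u=4x^3
u'=12x^2

Answer: 12x^2·sec²(4x^3)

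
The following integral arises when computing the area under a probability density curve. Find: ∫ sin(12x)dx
Using substitution u=12x: ∫ sin(u) du/12=-cos(u)/12+C

Answer: (-1/12)cos(12x)+C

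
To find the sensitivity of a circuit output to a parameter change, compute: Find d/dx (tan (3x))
Chain rule: d/dx[tan(u)]=sec²(u)·u' where u=3x
u'=3

Answer: 3·sec²(3x)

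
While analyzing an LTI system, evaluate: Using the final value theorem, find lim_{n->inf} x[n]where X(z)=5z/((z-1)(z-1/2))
Final value theorem: lim x[n] = lim_{z->1} (z-1) * X(z)
(z-1) * X(z) = 5z/(z-1/2)
As z->1: 5/(1 - 1/2) = 5/(1/2) = 10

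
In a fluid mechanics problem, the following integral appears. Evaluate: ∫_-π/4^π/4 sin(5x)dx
Antiderivative: -cos(5x)/5
Evaluate at bounds: [-cos(5·π/4)/5] - [-cos(5·-π/4)/5]
=(-(-√2/2)+(-√2/2))/5=0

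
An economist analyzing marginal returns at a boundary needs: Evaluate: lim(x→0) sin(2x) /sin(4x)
sin(u) ≈ u for small u:
sin(2x)/sin(4x) ≈ 2x/(4x) = 2/4

Answer: 1/2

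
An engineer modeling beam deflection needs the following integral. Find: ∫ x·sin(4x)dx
By parts: u=x, dv=sin(4x) dx
du=dx, v=-cos(4x)/4
=-x·cos(4x)/4 + sin(4x)/4² + C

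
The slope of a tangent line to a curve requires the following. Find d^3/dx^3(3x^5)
Apply power rule 3 times:
d^1: 15x^4
d^2: 60x^3
d^3: 180x^2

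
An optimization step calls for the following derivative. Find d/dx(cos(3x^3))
Chain rule: d/dx[cos(u)] = -sin(u)·u' where u = 3x^3
u' = 9x^2

Answer: -9x^2·sin(3x^3)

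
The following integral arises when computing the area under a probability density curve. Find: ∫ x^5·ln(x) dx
By parts: u = ln(x), dv = x^5 dx
du = 1/x dx, v = x^6/6
= x^6·ln(x)/6 - ∫ x^5/6 dx
= x^6·ln(x)/6 - x^6/36 + C

Answer: x^6(ln(x)/6 - 1/36) + C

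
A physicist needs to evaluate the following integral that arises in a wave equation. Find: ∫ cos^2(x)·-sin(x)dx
Let u = cos(x), du = -sin(x) dx
∫ u^2 du = u^3/3+C

Answer: cos^3(x)/3+C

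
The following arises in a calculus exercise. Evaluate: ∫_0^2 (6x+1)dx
Step 1: Find antiderivative F(x) = 3x^2+x
Step 2: F(2) - F(0) = 14 - (0) = 14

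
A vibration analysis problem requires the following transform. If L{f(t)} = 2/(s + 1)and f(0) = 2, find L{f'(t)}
L{f'(t)}=s·F(s) - f(0)=2s/(s + 1) - 2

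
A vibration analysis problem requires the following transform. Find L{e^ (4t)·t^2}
First shifting: L{e^(at)f(t)}=F(s-a)
L{t^2}=2/s^3
Shift s → s-4: 2/(s-4)^3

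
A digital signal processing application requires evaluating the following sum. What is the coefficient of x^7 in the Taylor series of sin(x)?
sin(x) = Σ (-1)^k x^(2k + 1)/(2k + 1)!
For x^7: (-1)^3/7! = -1/5040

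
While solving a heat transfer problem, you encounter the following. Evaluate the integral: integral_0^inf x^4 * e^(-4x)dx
This is a Gamma integral. Substitute u=4x (du=4 dx):
integral_0^inf x^4*e^(-4x) dx=(1/4^5) integral_0^inf u^4*e^(-u) du
=Gamma(5)/4^5=4!/4^5=24/1024

Answer: 3/128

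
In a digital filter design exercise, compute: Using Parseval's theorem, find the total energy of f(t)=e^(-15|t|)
Parseval's theorem: E = integral |f(t)|^2 dt = (1/2pi) integral |F(omega)|^2 domega
E = integral_{-inf}^{inf} e^(-30|t|) dt = 2 * integral_0^inf e^(-30t) dt = 2/(2 * 15) = 1/15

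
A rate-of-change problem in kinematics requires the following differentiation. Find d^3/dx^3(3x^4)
Apply power rule 3 times:
d^1: 12x^3
d^2: 36x^2
d^3: 72x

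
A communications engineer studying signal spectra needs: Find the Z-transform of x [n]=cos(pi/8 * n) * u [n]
Z{cos(w0 * n) * u[n]}=z(z - cos(w0))/(z^2 - 2z * cos(w0) + 1)
With w0=pi/8: X(z)=z(z - cos(pi/8))/(z^2 - 2z * cos(pi/8) + 1)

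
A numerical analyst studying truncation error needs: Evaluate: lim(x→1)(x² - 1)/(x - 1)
Factor: (x² - 1)=(x-1)(x + 1)
Cancel (x-1): lim(x→1) (x + 1)=2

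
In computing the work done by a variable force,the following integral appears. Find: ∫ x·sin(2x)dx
By parts: u=x, dv=sin(2x) dx
du=dx, v=-cos(2x)/2
=-x·cos(2x)/2 + sin(2x)/2² + C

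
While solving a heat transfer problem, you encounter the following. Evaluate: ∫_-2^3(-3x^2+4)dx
Step 1: Find antiderivative F(x)=-x^3 + 4x
Step 2: F(3) - F(-2)=-15 - (0)=-15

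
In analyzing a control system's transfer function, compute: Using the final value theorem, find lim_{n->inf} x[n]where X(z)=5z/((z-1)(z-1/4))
Final value theorem: lim x[n] = lim_{z->1} (z-1)*X(z)
(z-1)*X(z) = 5z/(z-1/4)
As z->1: 5/(1 - 1/4) = 5/(3/4) = 20/3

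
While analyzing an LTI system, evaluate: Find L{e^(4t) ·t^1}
First shifting: L{e^(at)f(t)}=F(s-a)
L{t^1}=1/s^2
Shift s → s-4: 1/(s-4)^2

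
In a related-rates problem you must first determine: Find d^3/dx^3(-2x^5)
Apply power rule 3 times:
d^1: -10x^4
d^2: -40x^3
d^3: -120x^2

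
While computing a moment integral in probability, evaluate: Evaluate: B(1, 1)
B(x,y) = Γ(x)Γ(y)/Γ(x+y) = (x-1)!(y-1)!/(x+y-1)!
B(1,1) = 0!·0!/1! = 1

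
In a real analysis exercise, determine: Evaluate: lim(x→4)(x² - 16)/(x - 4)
Factor: (x² - 16)=(x-4)(x + 4)
Cancel (x-4): lim(x→4) (x + 4)=8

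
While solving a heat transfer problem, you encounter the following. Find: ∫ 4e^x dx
Since d/dx[e^x]=+ e^x, we get 4e^x + C

Answer: 4e^x + C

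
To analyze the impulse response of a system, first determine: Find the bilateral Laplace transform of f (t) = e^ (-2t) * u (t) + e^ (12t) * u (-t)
For e^(-2t) * u(t): L = 1/(s + 2), Re(s) > -2
For e^(12t) * u(-t): L = -1/(s-12), Re(s) < 12
Combined: F(s) = 1/(s + 2) - 1/(s-12), -2 < Re(s) < 12

Answer: 1/(s + 2) - 1/(s-12), ROC: -2 < Re(s) < 12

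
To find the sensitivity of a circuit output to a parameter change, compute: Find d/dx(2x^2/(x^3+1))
Quotient rule: (f/g)' = (f'g - fg')/g²
f = 2x^2, f' = 4x
g = x^3 + 1, g' = 3x^2

Answer: (4x·(x^3 + 1) - 6x^4)/(x^3 + 1)²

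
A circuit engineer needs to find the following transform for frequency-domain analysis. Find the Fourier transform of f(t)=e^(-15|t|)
Using the standard pair: F{e^(-a|t|)}=2a/(a^2+omega^2)
With a=15: F(omega)=30/(225+omega^2)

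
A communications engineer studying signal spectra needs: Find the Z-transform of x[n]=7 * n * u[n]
Z{n*u[n]}=z/(z-1)^2
By linearity: Z{7*n*u[n]}=7z/(z-1)^2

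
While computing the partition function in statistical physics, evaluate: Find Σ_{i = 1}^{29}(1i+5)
=1·Σ i+5·29=1·435+145=580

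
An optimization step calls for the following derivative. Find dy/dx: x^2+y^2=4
Differentiate: 2x + 2y·(dy/dx)=0
dy/dx=-2x/(2y)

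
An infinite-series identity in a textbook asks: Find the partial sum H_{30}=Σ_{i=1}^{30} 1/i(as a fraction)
H_30 = 1+1/2+1/3+...+1/30
= 9304682830147/2329089562800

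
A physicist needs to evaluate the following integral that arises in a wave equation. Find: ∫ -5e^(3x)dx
Since d/dx[e^(3x)]=3e^(3x), we get -5/3 e^(3x)+C

Answer: (-5/3)e^(3x)+C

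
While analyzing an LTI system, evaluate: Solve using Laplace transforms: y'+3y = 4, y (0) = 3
Take L of both sides: sY(s)-3+3Y(s)=4/s
Y(s)(s+3)=4/s+3
Y(s)=4/(s(s+3))+3/(s+3)
Partial fractions: 4/(s(s+3))=(4/3)/s - (4/3)/(s+3)
So Y(s)=(4/3)/s+(5/3)/(s+3)
Inverse transform (L^(-1){1/s}=1, L^(-1){1/(s+3)}=e^(-3t)):

Answer: y(t)=4/3+(5/3)·e^(-3t)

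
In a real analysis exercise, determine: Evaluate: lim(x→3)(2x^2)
Polynomial is continuous, so substitute x = 3:
2·3^2 = 18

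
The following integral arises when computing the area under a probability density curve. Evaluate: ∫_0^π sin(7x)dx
Antiderivative: -cos(7x)/7
Evaluate at bounds: [-cos(7·π)/7] - [-cos(7·0)/7]
= (-(-1) + (1))/7 = 2/7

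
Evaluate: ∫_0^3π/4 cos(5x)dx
Antiderivative: sin(5x)/5
Evaluate at bounds: [sin(5·3π/4)/5] - [sin(5·0)/5]
=((-√2/2) - (0))/5=-√2/10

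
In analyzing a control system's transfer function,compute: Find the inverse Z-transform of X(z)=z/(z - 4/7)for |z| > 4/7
Standard pair: z/(z-a) <-> a^n*u[n] for causal signals
With a=4/7: x[n]=(4/7)^n*u[n]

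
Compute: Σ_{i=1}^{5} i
Using formula: Σ i^1 = n(n + 1)/2 = 5·6/2 = 15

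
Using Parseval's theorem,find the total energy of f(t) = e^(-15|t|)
Parseval's theorem: E = integral |f(t)|^2 dt = (1/2pi) integral |F(omega)|^2 domega
E = integral_{-inf}^{inf} e^(-30|t|) dt = 2 * integral_0^inf e^(-30t) dt = 2/(2 * 15) = 1/15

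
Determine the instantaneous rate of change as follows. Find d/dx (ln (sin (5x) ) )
Chain rule: d/dx[ln(u)]=u'/u where u=sin(5x)
u'=5cos(5x)

Answer: (5cos(5x))/(sin(5x))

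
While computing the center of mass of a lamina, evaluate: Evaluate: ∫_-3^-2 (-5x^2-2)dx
Step 1: Find antiderivative F(x) = (-5/3)x^3-2x
Step 2: F(-2) - F(-3) = 52/3 - (51) = -101/3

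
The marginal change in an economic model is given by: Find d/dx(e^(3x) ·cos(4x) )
Product rule: (fg)'=f'g + fg'
f=e^(3x), f'=3·e^(3x)
g=cos(4x), g'=-4·sin(4x)

Answer: 3·e^(3x)·cos(4x) - 4·e^(3x)·sin(4x)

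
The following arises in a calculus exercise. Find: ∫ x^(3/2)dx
Power rule: ∫ x^(3/2) dx=x^(5/2)/(5/2)+C

Answer: (2/5)·x^(5/2)+C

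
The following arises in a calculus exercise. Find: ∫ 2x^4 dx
Using power rule: ∫ 2x^4 dx=2/5 x^5 + C=(2/5)x^5 + C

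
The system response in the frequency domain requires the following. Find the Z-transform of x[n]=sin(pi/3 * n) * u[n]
Z{sin(w0*n)*u[n]}=z*sin(w0)/(z^2 - 2z*cos(w0) + 1)
With w0=pi/3: X(z)=z*sin(pi/3)/(z^2 - 2z*cos(pi/3) + 1)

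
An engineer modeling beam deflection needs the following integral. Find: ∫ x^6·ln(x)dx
By parts: u=ln(x), dv=x^6 dx
du=1/x dx, v=x^7/7
=x^7·ln(x)/7 - ∫ x^6/7 dx
=x^7·ln(x)/7 - x^7/49+C

Answer: x^7(ln(x)/7-1/49)+C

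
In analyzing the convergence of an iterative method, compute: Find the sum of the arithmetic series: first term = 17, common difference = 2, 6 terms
Last term: a_n=17+(6-1)·2=27
Sum=n(a_1+a_n)/2=6(17+27)/2=132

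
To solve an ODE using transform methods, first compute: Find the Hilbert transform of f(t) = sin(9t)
The Hilbert transform shifts each frequency component by -pi/2.
H{sin(wt)}=-cos(wt)
With w=9: H{sin(9t)}=-cos(9t)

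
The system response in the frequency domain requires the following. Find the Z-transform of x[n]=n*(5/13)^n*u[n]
Using the property Z{n * a^n * u[n]}=az/(z-a)^2
With a=5/13: X(z)=(5/13)z/(z - 5/13)^2, |z| > 5/13

Answer: (5/13)z/(z - 5/13)^2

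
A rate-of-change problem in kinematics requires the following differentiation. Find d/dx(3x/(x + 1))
Quotient rule: (f/g)'=(f'g - fg')/g²
f=3x, f'=3
g=x+1, g'=1

Answer: (3·(x+1)-3x)/(x+1)²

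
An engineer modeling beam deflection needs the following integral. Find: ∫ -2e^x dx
Since d/dx[e^x] = +e^x, we get -2e^x+C

Answer: -2e^x+C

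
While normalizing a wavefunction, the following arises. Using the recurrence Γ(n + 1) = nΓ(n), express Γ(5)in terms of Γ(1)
Γ(5)=4Γ(4)=4·3Γ(3)=...=4!·Γ(1)=24·Γ(1)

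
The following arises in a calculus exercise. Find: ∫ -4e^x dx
Since d/dx[e^x]=+e^x, we get -4e^x+C

Answer: -4e^x+C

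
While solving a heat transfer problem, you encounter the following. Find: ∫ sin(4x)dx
Using substitution u=4x: ∫ sin(u) du/4=-cos(u)/4+C

Answer: (-1/4)cos(4x)+C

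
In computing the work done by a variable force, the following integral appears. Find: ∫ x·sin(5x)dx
By parts: u = x, dv = sin(5x) dx
du = dx, v = -cos(5x)/5
= -x·cos(5x)/5+sin(5x)/5²+C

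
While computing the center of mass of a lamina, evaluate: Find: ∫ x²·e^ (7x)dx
Integration by parts twice:
First: u=x², dv=e^(7x) dx => x²e^(7x)/7 - (2/7)∫ xe^(7x) dx
Second (∫ xe^(7x) dx): xe^(7x)/7 - e^(7x)/49
Combining: e^(7x)(x²/7-2x/49+2/343)+C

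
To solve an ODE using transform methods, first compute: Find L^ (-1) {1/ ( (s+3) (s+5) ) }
Partial fractions: 1/((s + 3)(s + 5))=A/(s + 3) + B/(s + 5)
Cover-up: A=1/(s + 5)|_{s=-3}=1/2; B=1/(s + 3)|_{s=-5}=-1/2
L^(-1)=(1/2)e^(-3t) - (1/2)e^(-5t)

Answer: (1/2)(e^(-3t) - e^(-5t))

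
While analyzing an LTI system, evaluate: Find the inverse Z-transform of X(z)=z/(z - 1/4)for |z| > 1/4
Standard pair: z/(z-a) <-> a^n * u[n] for causal signals
With a = 1/4: x[n] = (1/4)^n * u[n]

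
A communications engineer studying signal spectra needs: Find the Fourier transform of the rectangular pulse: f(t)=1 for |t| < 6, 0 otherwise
F(omega) = integral from -6 to 6 of e^(-j*omega*t) dt
= 2*sin(6*omega)/omega = 12*sinc(6*omega/pi)

Answer: 2*sin(6*omega)/omega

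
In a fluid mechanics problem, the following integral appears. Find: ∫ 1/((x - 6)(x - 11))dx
Partial fractions: 1/((x-6)(x-11))=A/(x-6)+B/(x-11)
A=-1/5, B=1/5
∫ [-1/5· 1/(x-6)+1/5· 1/(x-11)] dx
=(1/5)[ln|x-11| - ln|x-6|]+C

Answer: (1/5)·ln|(x-11)/(x-6)|+C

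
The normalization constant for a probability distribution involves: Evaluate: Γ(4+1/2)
Γ(n+1/2)=(2n)!√π/(4^n·n!)
=40320√π/(256·24)=(105/16)·√π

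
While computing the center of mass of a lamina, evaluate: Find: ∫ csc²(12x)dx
Since d/dx[-cot(12x)]=12csc²(12x), integral=-cot(12x)/12+C

Answer: (-1/12)cot(12x)+C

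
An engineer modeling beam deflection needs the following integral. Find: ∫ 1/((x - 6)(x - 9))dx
Partial fractions: 1/((x-6)(x-9))=A/(x-6)+B/(x-9)
A=-1/3, B=1/3
∫ [-1/3· 1/(x-6)+1/3· 1/(x-9)] dx
=(1/3)[ln|x-9| - ln|x-6|]+C

Answer: (1/3)·ln|(x-9)/(x-6)|+C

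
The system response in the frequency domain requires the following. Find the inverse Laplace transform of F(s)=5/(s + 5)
L^(-1){5/(s-a)}=c·e^(at)
Here a=-5, c=5

Answer: 5e^(-5t)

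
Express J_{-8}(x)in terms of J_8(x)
For integer n: J_{-n}(x) = (-1)^n J_n(x)
With n = 8: J_{-8}(x) = (-1)^8 J_8(x) = J_8(x)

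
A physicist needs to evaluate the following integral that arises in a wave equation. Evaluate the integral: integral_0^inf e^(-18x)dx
integral_0^inf e^(-18x) dx=[-1/18*e^(-18x)]_0^inf
=0 - (-1/18)=1/18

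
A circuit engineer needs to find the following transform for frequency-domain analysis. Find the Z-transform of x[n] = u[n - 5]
Using the time-shift property: Z{u[n-5]} = z^(-5) * z/(z-1)
= z^(-4)/(z-1)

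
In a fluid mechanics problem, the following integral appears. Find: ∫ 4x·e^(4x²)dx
Let u=4x², du=8x dx
∫ (1/2)e^u du=e^u/2 + C

Answer: e^(4x²)/2 + C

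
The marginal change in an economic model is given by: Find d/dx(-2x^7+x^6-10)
Power rule: d/dx(ax^n)=n·a·x^(n-1)
Term by term: -14·x^6+6·x^5

Answer: -14x^6+6x^5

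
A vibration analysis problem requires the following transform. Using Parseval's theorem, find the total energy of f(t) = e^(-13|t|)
Parseval's theorem: E=integral |f(t)|^2 dt=(1/2pi) integral |F(omega)|^2 domega
E=integral_{-inf}^{inf} e^(-26|t|) dt=2*integral_0^inf e^(-26t) dt=2/(2*13)=1/13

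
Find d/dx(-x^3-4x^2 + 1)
Power rule: d/dx(ax^n) = n·a·x^(n-1)
Term by term: -3·x^2 - 8·x

Answer: -3x^2 - 8x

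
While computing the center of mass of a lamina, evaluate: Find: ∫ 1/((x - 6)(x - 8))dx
Partial fractions: 1/((x-6)(x-8))=A/(x-6) + B/(x-8)
A=-1/2, B=1/2
∫ [-1/2· 1/(x-6) + 1/2· 1/(x-8)] dx
=(1/2)[ln|x-8| - ln|x-6|] + C

Answer: (1/2)·ln|(x-8)/(x-6)| + C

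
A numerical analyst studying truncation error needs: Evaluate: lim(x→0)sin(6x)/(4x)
L'Hôpital (0/0): lim 6cos(6x)/4=6/4

Answer: 3/2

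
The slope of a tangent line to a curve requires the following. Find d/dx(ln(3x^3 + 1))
Chain rule: d/dx[ln(u)] = u'/u where u = 3x^3+1
u' = 9x^2

Answer: (9x^2)/(3x^3+1)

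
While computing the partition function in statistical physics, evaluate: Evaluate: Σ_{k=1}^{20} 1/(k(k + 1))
Partial fractions: 1/(k(k + 1))=1/k - 1/(k + 1)
Telescoping sum: 1(1 - 1/21)=1·20/21

Answer: 20/21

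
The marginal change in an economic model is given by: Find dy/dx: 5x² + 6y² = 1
Differentiate: 10x+12y·(dy/dx)=0
dy/dx=-10x/(12y)=-(5/6)·(x/y)

Answer: dy/dx=-(5/6)·(x/y)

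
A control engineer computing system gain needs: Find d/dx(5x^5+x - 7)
Power rule: d/dx(ax^n)=n·a·x^(n-1)
Term by term: 25·x^4 + 1

Answer: 25x^4 + 1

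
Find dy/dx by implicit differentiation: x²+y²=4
Differentiate both sides: 2x+2y·(dy/dx) = 0
Solve: dy/dx = -2x/(2y) = -x/y

Answer: dy/dx = -x/y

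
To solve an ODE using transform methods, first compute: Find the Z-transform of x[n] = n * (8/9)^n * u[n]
Using the property Z{n*a^n*u[n]}=az/(z-a)^2
With a=8/9: X(z)=(8/9)z/(z - 8/9)^2, |z| > 8/9

Answer: (8/9)z/(z - 8/9)^2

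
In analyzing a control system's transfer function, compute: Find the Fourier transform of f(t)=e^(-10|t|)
Using the standard pair: F{e^(-a|t|)}=2a/(a^2+omega^2)
With a=10: F(omega)=20/(100+omega^2)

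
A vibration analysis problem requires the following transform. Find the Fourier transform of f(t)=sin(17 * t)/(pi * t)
sin(W * t)/(pi * t)=(W/pi) * sinc(W * t/pi) is the impulse response of the ideal low-pass filter with cutoff W (here W=17).
Its Fourier transform is a rectangular function:
F(omega)=1 for |omega| < 17, 0 otherwise

Answer: rect(omega/34) [i.e., 1 for |omega| < 17, 0 otherwise]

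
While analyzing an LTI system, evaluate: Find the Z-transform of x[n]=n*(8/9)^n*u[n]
Using the property Z{n*a^n*u[n]} = az/(z-a)^2
With a = 8/9: X(z) = (8/9)z/(z - 8/9)^2, |z| > 8/9

Answer: (8/9)z/(z - 8/9)^2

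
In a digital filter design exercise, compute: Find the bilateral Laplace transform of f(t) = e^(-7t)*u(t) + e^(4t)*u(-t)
For e^(-7t)*u(t): L = 1/(s + 7), Re(s) > -7
For e^(4t)*u(-t): L = -1/(s-4), Re(s) < 4
Combined: F(s) = 1/(s + 7) - 1/(s-4), -7 < Re(s) < 4

Answer: 1/(s + 7) - 1/(s-4), ROC: -7 < Re(s) < 4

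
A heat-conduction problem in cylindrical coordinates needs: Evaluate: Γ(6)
Γ(n)=(n-1)! for positive integers
Γ(6)=5!=120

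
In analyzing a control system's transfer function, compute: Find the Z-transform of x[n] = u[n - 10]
Using the time-shift property: Z{u[n-10]} = z^(-10)*z/(z-1)
= z^(-9)/(z-1)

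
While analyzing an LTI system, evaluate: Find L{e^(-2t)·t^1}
First shifting: L{e^(at)f(t)} = F(s-a)
L{t^1} = 1/s^2
Shift s → s + 2: 1/(s + 2)^2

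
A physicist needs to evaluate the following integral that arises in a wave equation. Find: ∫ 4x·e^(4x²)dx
Let u = 4x², du = 8x dx
∫ (1/2)e^u du = e^u/2 + C

Answer: e^(4x²)/2 + C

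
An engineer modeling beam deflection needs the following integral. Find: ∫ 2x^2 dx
Using power rule: ∫ 2x^2 dx=2/3 x^3+C=(2/3)x^3+C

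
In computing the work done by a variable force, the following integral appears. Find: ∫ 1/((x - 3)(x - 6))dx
Partial fractions: 1/((x-3)(x-6))=A/(x-3) + B/(x-6)
A=-1/3, B=1/3
∫ [-1/3· 1/(x-3) + 1/3· 1/(x-6)] dx
=(1/3)[ln|x-6| - ln|x-3|] + C

Answer: (1/3)·ln|(x-6)/(x-3)| + C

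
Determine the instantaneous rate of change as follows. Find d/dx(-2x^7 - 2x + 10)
Power rule: d/dx(ax^n)=n·a·x^(n-1)
Term by term: -14·x^6-2

Answer: -14x^6-2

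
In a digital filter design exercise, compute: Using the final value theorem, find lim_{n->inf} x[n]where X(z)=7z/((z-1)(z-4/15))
Final value theorem: lim x[n]=lim_{z->1} (z-1) * X(z)
(z-1) * X(z)=7z/(z-4/15)
As z->1: 7/(1-4/15)=7/(11/15)=105/11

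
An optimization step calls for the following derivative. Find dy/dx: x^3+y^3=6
Differentiate: 3x^2+3y^2·(dy/dx)=0
dy/dx=-3x^2/(3y^2)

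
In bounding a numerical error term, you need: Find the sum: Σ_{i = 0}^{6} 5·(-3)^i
Geometric series: S = a(1 - r^n)/(1 - r)
a = 5, r = -3, n = 7
S = 5(1+2187)/4 = 2735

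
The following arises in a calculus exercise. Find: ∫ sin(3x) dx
Using substitution u=3x: ∫ sin(u) du/3=-cos(u)/3+C

Answer: (-1/3)cos(3x)+C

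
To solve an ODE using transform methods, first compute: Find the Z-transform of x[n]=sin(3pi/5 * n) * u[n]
Z{sin(w0 * n) * u[n]} = z * sin(w0)/(z^2-2z * cos(w0)+1)
With w0 = 3pi/5: X(z) = z * sin(3pi/5)/(z^2-2z * cos(3pi/5)+1)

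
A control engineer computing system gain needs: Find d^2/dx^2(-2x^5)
Apply power rule 2 times:
d^1: -10x^4
d^2: -40x^3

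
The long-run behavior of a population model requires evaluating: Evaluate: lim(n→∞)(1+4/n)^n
This is the definition of e^4: lim(1+4/n)^n=e^4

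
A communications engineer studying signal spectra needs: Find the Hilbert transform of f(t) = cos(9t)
The Hilbert transform shifts each frequency component by -pi/2.
H{cos(wt)} = sin(wt)
With w = 9: H{cos(9t)} = sin(9t)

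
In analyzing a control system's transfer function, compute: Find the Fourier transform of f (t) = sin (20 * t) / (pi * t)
sin(W * t)/(pi * t) = (W/pi) * sinc(W * t/pi) is the impulse response of the ideal low-pass filter with cutoff W (here W = 20).
Its Fourier transform is a rectangular function:
F(omega) = 1 for |omega| < 20, 0 otherwise

Answer: rect(omega/40) [i.e., 1 for |omega| < 20, 0 otherwise]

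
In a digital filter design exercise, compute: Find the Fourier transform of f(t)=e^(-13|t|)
Using the standard pair: F{e^(-a|t|)} = 2a/(a^2 + omega^2)
With a = 13: F(omega) = 26/(169 + omega^2)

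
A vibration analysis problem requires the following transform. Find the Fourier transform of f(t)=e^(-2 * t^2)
The Fourier transform of a Gaussian e^(-a*t^2) is sqrt(pi/a)*e^(-omega^2/(4a)).
With a = 2: F(omega) = sqrt(pi/2)*e^(-omega^2/8)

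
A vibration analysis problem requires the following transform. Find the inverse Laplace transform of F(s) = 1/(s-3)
L^(-1){1/(s-a)}=c·e^(at)
Here a=3, c=1

Answer: e^(3t)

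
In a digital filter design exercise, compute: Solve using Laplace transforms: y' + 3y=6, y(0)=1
Take L of both sides: sY(s) - 1 + 3Y(s) = 6/s
Y(s)(s + 3) = 6/s + 1
Y(s) = 6/(s(s + 3)) + 1/(s + 3)
Partial fractions: 6/(s(s + 3)) = 2/s - 2/(s + 3)
So Y(s) = 2/s - 1/(s + 3)
Inverse transform (L^(-1){1/s} = 1, L^(-1){1/(s + 3)} = e^(-3t)):

Answer: y(t) = 2 - e^(-3t)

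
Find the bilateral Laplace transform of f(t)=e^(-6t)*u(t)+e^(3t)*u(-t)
For e^(-6t)*u(t): L=1/(s + 6), Re(s) > -6
For e^(3t)*u(-t): L=-1/(s-3), Re(s) < 3
Combined: F(s)=1/(s + 6) - 1/(s-3), -6 < Re(s) < 3

Answer: 1/(s + 6) - 1/(s-3), ROC: -6 < Re(s) < 3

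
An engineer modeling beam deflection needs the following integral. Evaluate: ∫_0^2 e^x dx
Antiderivative: e^x
Evaluate: (e^2 - 1)

Answer: e^2 - 1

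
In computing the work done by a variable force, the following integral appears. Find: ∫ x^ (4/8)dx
Power rule: ∫ x^(1/2) dx = x^(3/2)/(3/2) + C

Answer: (2/3)·x^(3/2) + C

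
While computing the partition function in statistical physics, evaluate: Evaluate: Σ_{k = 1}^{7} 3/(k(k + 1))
Partial fractions: 3/(k(k + 1))=3/k - 3/(k + 1)
Telescoping sum: 3(1 - 1/8)=3·7/8

Answer: 21/8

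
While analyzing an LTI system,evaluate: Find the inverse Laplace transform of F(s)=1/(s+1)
L^(-1){1/(s-a)}=c·e^(at)
Here a=-1, c=1

Answer: e^(-t)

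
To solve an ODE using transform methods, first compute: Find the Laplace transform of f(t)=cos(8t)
L{cos(wt)}=s/(s²+w²)
L{cos(8t)}=s/(s²+64)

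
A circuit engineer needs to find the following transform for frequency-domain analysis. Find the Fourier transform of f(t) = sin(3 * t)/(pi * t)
sin(W*t)/(pi*t) = (W/pi)*sinc(W*t/pi) is the impulse response of the ideal low-pass filter with cutoff W (here W = 3).
Its Fourier transform is a rectangular function:
F(omega) = 1 for |omega| < 3, 0 otherwise

Answer: rect(omega/6) [i.e., 1 for |omega| < 3, 0 otherwise]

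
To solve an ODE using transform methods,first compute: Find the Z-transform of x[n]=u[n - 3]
Using the time-shift property: Z{u[n-3]}=z^(-3)*z/(z-1)
=z^(-2)/(z-1)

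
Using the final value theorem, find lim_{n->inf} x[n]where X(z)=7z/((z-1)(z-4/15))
Final value theorem: lim x[n]=lim_{z->1} (z-1) * X(z)
(z-1) * X(z)=7z/(z-4/15)
As z->1: 7/(1-4/15)=7/(11/15)=105/11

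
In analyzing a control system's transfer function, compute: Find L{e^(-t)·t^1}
First shifting: L{e^(at)f(t)} = F(s-a)
L{t^1} = 1/s^2
Shift s → s + 1: 1/(s + 1)^2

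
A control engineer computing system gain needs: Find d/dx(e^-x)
Chain rule: d/dx[e^u] = e^u · u' where u = -x
u' = -1

Answer: -1·e^-x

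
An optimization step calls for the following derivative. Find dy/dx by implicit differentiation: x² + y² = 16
Differentiate both sides: 2x + 2y·(dy/dx) = 0
Solve: dy/dx = -2x/(2y) = -x/y

Answer: dy/dx = -x/y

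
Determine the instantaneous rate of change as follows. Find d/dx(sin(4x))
Chain rule: d/dx[sin(u)] = cos(u)·u' where u = 4x
u' = 4

Answer: 4·cos(4x)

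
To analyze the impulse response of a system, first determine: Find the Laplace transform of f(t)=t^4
L{t^n}=n!/s^(n + 1)
L{t^4}=4!/s^5=24/s^5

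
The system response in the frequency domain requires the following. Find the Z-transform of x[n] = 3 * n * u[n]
Z{n*u[n]}=z/(z-1)^2
By linearity: Z{3*n*u[n]}=3z/(z-1)^2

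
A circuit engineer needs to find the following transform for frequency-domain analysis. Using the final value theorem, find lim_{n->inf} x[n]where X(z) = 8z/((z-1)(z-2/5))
Final value theorem: lim x[n]=lim_{z->1} (z-1)*X(z)
(z-1)*X(z)=8z/(z-2/5)
As z->1: 8/(1 - 2/5)=8/(3/5)=40/3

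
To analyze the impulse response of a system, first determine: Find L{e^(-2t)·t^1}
First shifting: L{e^(at)f(t)}=F(s-a)
L{t^1}=1/s^2
Shift s → s+2: 1/(s+2)^2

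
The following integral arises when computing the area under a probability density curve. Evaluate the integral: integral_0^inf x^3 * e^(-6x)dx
This is a Gamma integral. Substitute u = 6x (du = 6 dx):
integral_0^inf x^3 * e^(-6x) dx = (1/6^4) integral_0^inf u^3 * e^(-u) du
= Gamma(4)/6^4 = 3!/6^4 = 6/1296

Answer: 1/216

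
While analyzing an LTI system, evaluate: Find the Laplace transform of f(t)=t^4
L{t^n}=n!/s^(n+1)
L{t^4}=4!/s^5=24/s^5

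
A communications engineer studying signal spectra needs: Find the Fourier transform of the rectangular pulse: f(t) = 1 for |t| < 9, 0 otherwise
F(omega)=integral from -9 to 9 of e^(-j * omega * t) dt
=2 * sin(9 * omega)/omega=18 * sinc(9 * omega/pi)

Answer: 2 * sin(9 * omega)/omega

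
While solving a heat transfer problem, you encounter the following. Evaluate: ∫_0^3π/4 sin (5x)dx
Antiderivative: -cos(5x)/5
Evaluate at bounds: [-cos(5·3π/4)/5] - [-cos(5·0)/5]
=(-(√2/2) + (1))/5=1/5 - √2/10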